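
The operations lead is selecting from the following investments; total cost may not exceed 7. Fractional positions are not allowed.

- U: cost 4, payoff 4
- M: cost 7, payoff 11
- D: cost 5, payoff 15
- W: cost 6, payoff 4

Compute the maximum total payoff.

Treat it as a binary knapsack problem.
Allowing fractional choices, the relaxed optimum would be about 18.1, but investments are indivisible.
M: cost 7 ≤ 7, payoff 11.
D: cost 5 ≤ 7, payoff 15.
Best is D with total payoff 15.

15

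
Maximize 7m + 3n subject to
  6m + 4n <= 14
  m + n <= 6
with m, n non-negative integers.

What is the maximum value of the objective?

14

Relaxing integrality, the LP optimum is 16.33 at (m,n) = (2.33, 0), which is not an integer point.
(m,n)=(2,0): 6·2+4·0=12≤14, 1·2+1·0=2≤6, objective 14.
(m,n)=(1,1): 6·1+4·1=10≤14, 1·1+1·1=2≤6, objective 10.
(m,n)=(1,0): 6·1+4·0=6≤14, 1·1+1·0=1≤6, objective 7.
No feasible integer point exceeds 14.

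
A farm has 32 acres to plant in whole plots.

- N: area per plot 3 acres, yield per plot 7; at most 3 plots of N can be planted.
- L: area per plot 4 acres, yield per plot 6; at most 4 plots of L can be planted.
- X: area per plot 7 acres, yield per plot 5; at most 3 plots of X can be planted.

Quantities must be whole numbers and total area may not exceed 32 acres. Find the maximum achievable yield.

50

This is a bounded integer knapsack.
N has the best ratio (7/3); taking only N gives at most 3×7 = 21 (stopped by the supply cap of 3).
Mixing does better — 3×N, 4×L, and 1×X: area 32 ≤ 32, yield 3·7 + 4·6 + 1·5 = 50.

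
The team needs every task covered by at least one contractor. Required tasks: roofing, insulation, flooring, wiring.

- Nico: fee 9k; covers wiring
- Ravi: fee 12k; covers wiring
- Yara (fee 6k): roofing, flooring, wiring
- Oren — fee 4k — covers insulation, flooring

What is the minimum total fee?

10

This is an integer covering problem.
Choose Yara and Oren: together they cover roofing, insulation, flooring, wiring — every task.
Total fee: 6 + 4 = 10.
No cover costs less than 10.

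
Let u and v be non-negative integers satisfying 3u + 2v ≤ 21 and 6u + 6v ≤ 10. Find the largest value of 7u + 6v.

7

The continuous relaxation peaks at (1.67, 0) with value 11.67; rounding to a feasible lattice point costs some objective.
(u,v)=(1,0): 3·1+2·0=3≤21, 6·1+6·0=6≤10, objective 7.
(u,v)=(0,1): 3·0+2·1=2≤21, 6·0+6·1=6≤10, objective 6.
(u,v)=(0,0): 3·0+2·0=0≤21, 6·0+6·0=0≤10, objective 0.
Maximum is 7 at (u,v)=(1,0).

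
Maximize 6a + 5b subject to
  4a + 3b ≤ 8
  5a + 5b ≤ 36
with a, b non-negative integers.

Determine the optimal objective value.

Relaxing integrality, the LP optimum is 13.33 at (a,b) = (0, 2.67), which is not an integer point.
(a,b)=(2,0): 4·2+3·0=8≤8, 5·2+5·0=10≤36, objective 12.
(a,b)=(1,1): 4·1+3·1=7≤8, 5·1+5·1=10≤36, objective 11.
Maximum is 12 at (a,b)=(2,0).

12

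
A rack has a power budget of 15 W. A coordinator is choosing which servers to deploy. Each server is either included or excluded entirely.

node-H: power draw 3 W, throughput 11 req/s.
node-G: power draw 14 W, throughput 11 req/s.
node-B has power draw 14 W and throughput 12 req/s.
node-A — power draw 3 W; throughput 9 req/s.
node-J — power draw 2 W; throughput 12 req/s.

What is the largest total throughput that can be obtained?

Treat it as a binary knapsack problem.
Allowing fractional choices, the relaxed optimum would be about 38.0, but servers are indivisible.
node-H + node-A + node-J: power draw 3 + 3 + 2 = 8 ≤ 15, throughput 11 + 9 + 12 = 32.
node-H + node-J: power draw 3 + 2 = 5 ≤ 15, throughput 11 + 12 = 23.
Best is node-H, node-A, and node-J with total throughput 32.

32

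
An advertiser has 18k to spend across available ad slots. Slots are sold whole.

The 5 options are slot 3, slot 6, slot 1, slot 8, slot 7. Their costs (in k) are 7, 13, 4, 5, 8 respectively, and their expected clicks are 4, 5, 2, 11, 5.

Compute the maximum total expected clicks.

slot 8 + slot 7: cost 5 + 8 = 13 ≤ 18, expected clicks 11 + 5 = 16.
slot 1 + slot 8 + slot 7: cost 4 + 5 + 8 = 17 ≤ 18, expected clicks 2 + 11 + 5 = 18.
slot 3 + slot 1 + slot 8: cost 7 + 4 + 5 = 16 ≤ 18, expected clicks 4 + 2 + 11 = 17.
Best is slot 1, slot 8, and slot 7 with total expected clicks 18.

18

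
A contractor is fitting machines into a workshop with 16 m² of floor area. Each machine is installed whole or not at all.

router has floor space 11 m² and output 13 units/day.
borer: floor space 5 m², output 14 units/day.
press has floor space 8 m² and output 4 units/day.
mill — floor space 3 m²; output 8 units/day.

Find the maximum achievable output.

27

This is a 0-1 knapsack instance.
borer + press + mill: floor space 5 + 8 + 3 = 16 ≤ 16, output 14 + 4 + 8 = 26.
router + borer: floor space 11 + 5 = 16 ≤ 16, output 13 + 14 = 27.
borer + mill: floor space 5 + 3 = 8 ≤ 16, output 14 + 8 = 22.
Best is router and borer with total output 27.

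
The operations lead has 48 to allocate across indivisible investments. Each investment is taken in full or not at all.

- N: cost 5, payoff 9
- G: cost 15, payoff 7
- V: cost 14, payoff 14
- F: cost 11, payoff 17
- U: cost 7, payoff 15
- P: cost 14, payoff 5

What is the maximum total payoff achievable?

Allowing fractional choices, the relaxed optimum would be about 60.1, but investments are indivisible.
G + V + F + U: cost 15 + 14 + 11 + 7 = 47 ≤ 48, payoff 7 + 14 + 17 + 15 = 53.
V + F + U + P: cost 14 + 11 + 7 + 14 = 46 ≤ 48, payoff 14 + 17 + 15 + 5 = 51.
N + V + F + U: cost 5 + 14 + 11 + 7 = 37 ≤ 48, payoff 9 + 14 + 17 + 15 = 55.
Best is N, V, F, and U with total payoff 55.

55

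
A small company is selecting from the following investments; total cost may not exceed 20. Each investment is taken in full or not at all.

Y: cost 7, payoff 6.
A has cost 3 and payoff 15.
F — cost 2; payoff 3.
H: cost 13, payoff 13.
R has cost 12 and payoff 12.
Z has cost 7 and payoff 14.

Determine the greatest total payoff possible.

Allowing fractional choices, the relaxed optimum would be about 40.0, but investments are indivisible.
A + F + Z: cost 3 + 2 + 7 = 12 ≤ 20, payoff 15 + 3 + 14 = 32.
Y + A + F + Z: cost 7 + 3 + 2 + 7 = 19 ≤ 20, payoff 6 + 15 + 3 + 14 = 38.
Y + A + Z: cost 7 + 3 + 7 = 17 ≤ 20, payoff 6 + 15 + 14 = 35.
Best is Y, A, F, and Z with total payoff 38.

38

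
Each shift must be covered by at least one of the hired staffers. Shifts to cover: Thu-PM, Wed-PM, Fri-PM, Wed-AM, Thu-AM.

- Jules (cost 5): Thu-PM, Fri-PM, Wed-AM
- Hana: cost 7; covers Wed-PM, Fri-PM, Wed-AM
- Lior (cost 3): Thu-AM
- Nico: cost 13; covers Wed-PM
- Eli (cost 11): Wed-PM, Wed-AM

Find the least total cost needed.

15

Choose Jules, Hana, and Lior: together they cover Thu-PM, Wed-PM, Fri-PM, Wed-AM, Thu-AM — every shift.
Total cost: 5 + 7 + 3 = 15.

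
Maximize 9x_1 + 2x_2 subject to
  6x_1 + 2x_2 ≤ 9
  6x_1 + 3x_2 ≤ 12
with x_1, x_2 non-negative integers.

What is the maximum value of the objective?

11

The continuous relaxation peaks at (1.5, 0) with value 13.50; rounding to a feasible lattice point costs some objective.
(x_1,x_2)=(1,1): 6·1+2·1=8≤9, 6·1+3·1=9≤12, objective 11.
(x_1,x_2)=(1,0): 6·1+2·0=6≤9, 6·1+3·0=6≤12, objective 9.
Maximum is 11 at (x_1,x_2)=(1,1).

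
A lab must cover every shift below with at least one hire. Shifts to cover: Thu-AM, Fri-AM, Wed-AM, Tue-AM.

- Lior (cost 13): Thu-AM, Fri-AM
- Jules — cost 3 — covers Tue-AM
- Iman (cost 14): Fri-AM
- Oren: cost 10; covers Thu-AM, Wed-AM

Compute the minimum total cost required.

26

This is a weighted set-cover instance.
Choose Lior, Jules, and Oren: together they cover Thu-AM, Fri-AM, Wed-AM, Tue-AM — every shift.
Total cost: 13 + 3 + 10 = 26.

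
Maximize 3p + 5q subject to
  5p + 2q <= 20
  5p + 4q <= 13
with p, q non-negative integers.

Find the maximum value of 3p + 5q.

15

Relaxing integrality, the LP optimum is 16.25 at (p,q) = (0, 3.25), which is not an integer point.
(p,q)=(0,3): 5·0+2·3=6≤20, 5·0+4·3=12≤13, objective 15.
(p,q)=(1,2): 5·1+2·2=9≤20, 5·1+4·2=13≤13, objective 13.
(p,q)=(0,2): 5·0+2·2=4≤20, 5·0+4·2=8≤13, objective 10.
The best lattice point is (0,3), giving 15.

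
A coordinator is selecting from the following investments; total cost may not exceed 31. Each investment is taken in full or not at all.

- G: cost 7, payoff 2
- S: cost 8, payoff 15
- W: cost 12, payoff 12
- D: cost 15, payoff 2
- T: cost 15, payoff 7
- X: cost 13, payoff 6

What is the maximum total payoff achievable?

Take G, S, and W: cost 7 + 8 + 12 = 27 ≤ 31, payoff 2 + 15 + 12 = 29.
No other feasible combination does better.

29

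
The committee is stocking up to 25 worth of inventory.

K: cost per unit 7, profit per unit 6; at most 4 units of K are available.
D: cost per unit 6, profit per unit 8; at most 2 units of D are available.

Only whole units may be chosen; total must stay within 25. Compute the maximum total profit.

22

1×K and 2×D: cost 19 ≤ 25, profit 1·6 + 2·8 = 22.
2×K and 1×D: cost 20 ≤ 25, profit 2·6 + 1·8 = 20.
Best is 22.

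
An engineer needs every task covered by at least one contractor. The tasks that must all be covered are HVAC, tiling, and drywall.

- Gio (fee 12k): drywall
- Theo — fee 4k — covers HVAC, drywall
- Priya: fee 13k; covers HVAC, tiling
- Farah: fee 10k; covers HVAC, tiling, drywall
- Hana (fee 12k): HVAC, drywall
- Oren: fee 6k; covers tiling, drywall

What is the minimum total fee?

10

Farah alone covers HVAC, tiling, drywall — every task.
Total fee: 10.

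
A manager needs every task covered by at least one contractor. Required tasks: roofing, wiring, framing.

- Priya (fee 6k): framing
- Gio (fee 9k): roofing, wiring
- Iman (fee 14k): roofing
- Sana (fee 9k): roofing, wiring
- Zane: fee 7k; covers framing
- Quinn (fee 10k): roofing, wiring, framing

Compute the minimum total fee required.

Quinn alone covers roofing, wiring, framing — every task.
Total fee: 10.

10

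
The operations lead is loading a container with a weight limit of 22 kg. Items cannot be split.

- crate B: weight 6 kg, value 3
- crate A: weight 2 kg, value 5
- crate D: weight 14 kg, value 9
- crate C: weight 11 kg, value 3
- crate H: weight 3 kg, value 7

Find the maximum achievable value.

21

Take crate A, crate D, and crate H: weight 2 + 14 + 3 = 19 ≤ 22, value 5 + 9 + 7 = 21.
No other feasible combination does better.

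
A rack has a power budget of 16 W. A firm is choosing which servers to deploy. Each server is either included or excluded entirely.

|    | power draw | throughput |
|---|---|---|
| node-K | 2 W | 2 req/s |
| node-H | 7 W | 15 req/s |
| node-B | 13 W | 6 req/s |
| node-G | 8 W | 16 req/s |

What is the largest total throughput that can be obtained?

Allowing fractional choices, the relaxed optimum would be about 32.0, but servers are indivisible.
node-K + node-G: power draw 2 + 8 = 10 ≤ 16, throughput 2 + 16 = 18.
node-H + node-G: power draw 7 + 8 = 15 ≤ 16, throughput 15 + 16 = 31.
Best is node-H and node-G with total throughput 31.

31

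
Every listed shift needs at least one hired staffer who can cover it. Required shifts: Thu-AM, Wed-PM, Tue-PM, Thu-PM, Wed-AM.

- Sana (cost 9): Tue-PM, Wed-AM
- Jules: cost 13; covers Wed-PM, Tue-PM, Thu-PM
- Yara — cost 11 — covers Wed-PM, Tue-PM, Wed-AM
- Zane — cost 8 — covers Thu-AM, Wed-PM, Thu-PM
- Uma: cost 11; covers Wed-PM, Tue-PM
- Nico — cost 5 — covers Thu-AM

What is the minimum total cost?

17

This is a weighted set-cover instance.
Choose Sana and Zane: together they cover Thu-AM, Wed-PM, Tue-PM, Thu-PM, Wed-AM — every shift.
Total cost: 9 + 8 = 17.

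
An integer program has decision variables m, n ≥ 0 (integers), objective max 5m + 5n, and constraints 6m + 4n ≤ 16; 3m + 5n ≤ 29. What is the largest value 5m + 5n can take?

(m,n)=(0,4): 6·0+4·4=16≤16, 3·0+5·4=20≤29, objective 20.
(m,n)=(0,3): 6·0+4·3=12≤16, 3·0+5·3=15≤29, objective 15.
No feasible integer point exceeds 20.

20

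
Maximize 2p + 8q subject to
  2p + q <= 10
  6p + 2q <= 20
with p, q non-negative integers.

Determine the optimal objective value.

80

(p,q)=(0,10): 2·0+1·10=10≤10, 6·0+2·10=20≤20, objective 80.
(p,q)=(0,9): 2·0+1·9=9≤10, 6·0+2·9=18≤20, objective 72.
No feasible integer point exceeds 80.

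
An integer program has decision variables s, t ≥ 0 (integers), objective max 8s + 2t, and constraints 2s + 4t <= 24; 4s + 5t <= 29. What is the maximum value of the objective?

The continuous relaxation peaks at (7.25, 0) with value 58.00; rounding to a feasible lattice point costs some objective.
(s,t)=(7,0): 2·7+4·0=14≤24, 4·7+5·0=28≤29, objective 56.
(s,t)=(6,1): 2·6+4·1=16≤24, 4·6+5·1=29≤29, objective 50.
(s,t)=(6,0): 2·6+4·0=12≤24, 4·6+5·0=24≤29, objective 48.
No feasible integer point exceeds 56.

56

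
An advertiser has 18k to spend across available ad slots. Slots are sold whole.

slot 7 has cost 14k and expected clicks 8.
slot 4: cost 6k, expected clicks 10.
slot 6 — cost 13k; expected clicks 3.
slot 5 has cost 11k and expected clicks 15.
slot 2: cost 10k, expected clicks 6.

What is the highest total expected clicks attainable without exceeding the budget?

25

Allowing fractional choices, the relaxed optimum would be about 25.6, but ad slots are indivisible.
slot 5: cost 11 ≤ 18, expected clicks 15.
slot 4 + slot 5: cost 6 + 11 = 17 ≤ 18, expected clicks 10 + 15 = 25.
slot 4 + slot 2: cost 6 + 10 = 16 ≤ 18, expected clicks 10 + 6 = 16.
Best is slot 4 and slot 5 with total expected clicks 25.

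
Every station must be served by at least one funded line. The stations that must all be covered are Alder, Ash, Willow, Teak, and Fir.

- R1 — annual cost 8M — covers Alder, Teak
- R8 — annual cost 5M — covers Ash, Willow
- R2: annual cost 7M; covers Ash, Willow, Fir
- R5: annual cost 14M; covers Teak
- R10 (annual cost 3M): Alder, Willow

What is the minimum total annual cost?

15

This is a weighted set-cover instance.
Choose R1 and R2: together they cover Alder, Ash, Willow, Teak, Fir — every station.
Total annual cost: 8 + 7 = 15.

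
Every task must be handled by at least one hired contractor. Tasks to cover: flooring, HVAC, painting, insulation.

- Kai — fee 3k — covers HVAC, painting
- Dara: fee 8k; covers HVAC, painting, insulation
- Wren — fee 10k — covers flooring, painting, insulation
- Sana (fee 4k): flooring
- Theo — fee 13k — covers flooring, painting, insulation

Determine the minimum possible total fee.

Choose Dara and Sana: together they cover flooring, HVAC, painting, insulation — every task.
Total fee: 8 + 4 = 12.

12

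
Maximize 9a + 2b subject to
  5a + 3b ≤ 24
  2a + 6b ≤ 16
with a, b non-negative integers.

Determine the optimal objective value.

(a,b)=(4,1) is feasible, giving 38.
(a,b)=(4,0) is feasible, giving 36.
(a,b)=(3,1) is feasible, giving 29.
Maximum is 38 at (a,b)=(4,1).

38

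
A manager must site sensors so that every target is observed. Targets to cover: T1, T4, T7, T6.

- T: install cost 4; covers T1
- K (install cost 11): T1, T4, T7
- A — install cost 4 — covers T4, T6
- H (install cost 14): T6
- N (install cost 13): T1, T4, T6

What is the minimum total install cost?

15

This is an integer covering problem.
Choose K and A: together they cover T1, T4, T7, T6 — every target.
Total install cost: 11 + 4 = 15.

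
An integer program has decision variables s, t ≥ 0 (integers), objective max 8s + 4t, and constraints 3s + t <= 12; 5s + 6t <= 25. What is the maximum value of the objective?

32

Relaxing integrality, the LP optimum is 33.54 at (s,t) = (3.62, 1.15), which is not an integer point.
(s,t)=(4,0): 3·4+1·0=12≤12, 5·4+6·0=20≤25, objective 32.
(s,t)=(3,1): 3·3+1·1=10≤12, 5·3+6·1=21≤25, objective 28.
The best lattice point is (4,0), giving 32.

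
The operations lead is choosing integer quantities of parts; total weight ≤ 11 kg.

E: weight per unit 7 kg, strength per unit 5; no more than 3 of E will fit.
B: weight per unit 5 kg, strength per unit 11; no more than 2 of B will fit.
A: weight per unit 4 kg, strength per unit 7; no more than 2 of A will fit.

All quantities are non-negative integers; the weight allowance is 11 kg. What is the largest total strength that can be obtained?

22

1×B and 1×A: weight 9 ≤ 11, strength 1·11 + 1·7 = 18.
2×B: weight 10 ≤ 11, strength 2·11 = 22.
Best is 22.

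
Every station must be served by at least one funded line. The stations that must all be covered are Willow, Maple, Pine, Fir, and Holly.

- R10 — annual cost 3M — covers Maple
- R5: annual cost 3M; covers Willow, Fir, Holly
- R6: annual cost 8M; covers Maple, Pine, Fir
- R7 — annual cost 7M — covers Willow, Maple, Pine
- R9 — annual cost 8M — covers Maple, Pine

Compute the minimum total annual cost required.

Choose R5 and R7: together they cover Willow, Maple, Pine, Fir, Holly — every station.
Total annual cost: 3 + 7 = 10.

10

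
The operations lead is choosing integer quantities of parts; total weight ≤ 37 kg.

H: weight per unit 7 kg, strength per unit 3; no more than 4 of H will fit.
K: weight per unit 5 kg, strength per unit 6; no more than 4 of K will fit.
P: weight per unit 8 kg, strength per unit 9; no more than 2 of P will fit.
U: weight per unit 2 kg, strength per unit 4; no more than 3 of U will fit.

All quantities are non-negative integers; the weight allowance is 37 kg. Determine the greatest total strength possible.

This is a bounded integer knapsack.
4×K, 1×P, and 3×U: weight 34 ≤ 37, strength 4·6 + 1·9 + 3·4 = 45.
3×K, 2×P, and 3×U: weight 37 ≤ 37, strength 3·6 + 2·9 + 3·4 = 48.
Best is 48.

48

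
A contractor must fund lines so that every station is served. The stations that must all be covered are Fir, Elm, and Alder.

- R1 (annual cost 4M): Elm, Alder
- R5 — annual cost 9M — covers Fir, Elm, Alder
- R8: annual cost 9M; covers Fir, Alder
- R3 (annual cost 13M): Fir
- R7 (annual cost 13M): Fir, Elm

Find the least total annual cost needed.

R5 alone covers Fir, Elm, Alder — every station.
Total annual cost: 9.

9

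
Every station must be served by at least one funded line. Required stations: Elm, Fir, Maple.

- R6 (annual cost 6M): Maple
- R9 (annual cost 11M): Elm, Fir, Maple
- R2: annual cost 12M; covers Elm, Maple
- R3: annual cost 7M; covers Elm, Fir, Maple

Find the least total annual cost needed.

7

This is an integer covering problem.
R3 alone covers Elm, Fir, Maple — every station.
Total annual cost: 7.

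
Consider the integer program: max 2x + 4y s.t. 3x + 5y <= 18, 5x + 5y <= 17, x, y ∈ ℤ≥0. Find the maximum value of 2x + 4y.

12

Relaxing integrality, the LP optimum is 13.60 at (x,y) = (0, 3.4), which is not an integer point.
(x,y)=(0,3): 3·0+5·3=15≤18, 5·0+5·3=15≤17, objective 12.
(x,y)=(1,2): 3·1+5·2=13≤18, 5·1+5·2=15≤17, objective 10.
(x,y)=(0,2): 3·0+5·2=10≤18, 5·0+5·2=10≤17, objective 8.
No feasible integer point exceeds 12.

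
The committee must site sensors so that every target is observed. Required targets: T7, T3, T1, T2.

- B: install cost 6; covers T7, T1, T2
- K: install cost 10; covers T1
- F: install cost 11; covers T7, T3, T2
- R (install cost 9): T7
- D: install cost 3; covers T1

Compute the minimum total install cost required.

The greedy cost-per-new-target heuristic would pick B and F for 17, but a cheaper cover exists.
Choose F and D: together they cover T7, T3, T1, T2 — every target.
Total install cost: 11 + 3 = 14.
No cover costs less than 14.

14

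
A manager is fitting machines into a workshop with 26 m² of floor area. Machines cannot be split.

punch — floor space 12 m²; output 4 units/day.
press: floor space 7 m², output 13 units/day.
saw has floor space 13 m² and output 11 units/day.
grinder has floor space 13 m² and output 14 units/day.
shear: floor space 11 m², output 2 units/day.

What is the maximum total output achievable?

Take press and grinder: floor space 7 + 13 = 20 ≤ 26, output 13 + 14 = 27.
No other feasible combination does better.

27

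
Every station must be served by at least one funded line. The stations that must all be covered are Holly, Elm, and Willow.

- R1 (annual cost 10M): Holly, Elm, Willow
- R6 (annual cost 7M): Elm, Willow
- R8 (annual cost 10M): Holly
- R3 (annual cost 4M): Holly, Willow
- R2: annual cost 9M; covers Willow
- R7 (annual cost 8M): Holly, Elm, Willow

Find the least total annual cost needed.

8

The greedy cost-per-new-station heuristic would pick R3 and R6 for 11, but a cheaper cover exists.
R7 alone covers Holly, Elm, Willow — every station.
Total annual cost: 8.
No cover costs less than 8.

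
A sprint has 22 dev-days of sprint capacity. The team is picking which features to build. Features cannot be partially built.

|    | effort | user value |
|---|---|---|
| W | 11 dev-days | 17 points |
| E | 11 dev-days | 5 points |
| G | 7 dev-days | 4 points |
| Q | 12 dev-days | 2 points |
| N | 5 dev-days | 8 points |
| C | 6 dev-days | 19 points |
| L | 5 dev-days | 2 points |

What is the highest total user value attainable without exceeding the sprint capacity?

W + C + L: effort 11 + 6 + 5 = 22 ≤ 22, user value 17 + 19 + 2 = 38.
W + N + C: effort 11 + 5 + 6 = 22 ≤ 22, user value 17 + 8 + 19 = 44.
Best is W, N, and C with total user value 44.

44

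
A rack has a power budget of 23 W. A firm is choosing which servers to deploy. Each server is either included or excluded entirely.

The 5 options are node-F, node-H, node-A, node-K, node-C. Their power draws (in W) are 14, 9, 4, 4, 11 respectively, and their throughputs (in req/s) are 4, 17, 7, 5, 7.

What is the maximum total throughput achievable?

29

Allowing fractional choices, the relaxed optimum would be about 32.8, but servers are indivisible.
node-H + node-A: power draw 9 + 4 = 13 ≤ 23, throughput 17 + 7 = 24.
node-H + node-A + node-K: power draw 9 + 4 + 4 = 17 ≤ 23, throughput 17 + 7 + 5 = 29.
Best is node-H, node-A, and node-K with total throughput 29.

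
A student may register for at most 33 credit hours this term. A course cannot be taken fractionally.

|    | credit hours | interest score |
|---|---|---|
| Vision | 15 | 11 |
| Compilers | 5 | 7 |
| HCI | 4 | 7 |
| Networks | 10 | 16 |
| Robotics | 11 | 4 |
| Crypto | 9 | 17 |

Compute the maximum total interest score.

Compilers + HCI + Networks + Crypto: credit hours 5 + 4 + 10 + 9 = 28 ≤ 33, interest score 7 + 7 + 16 + 17 = 47.
Vision + Compilers + HCI + Crypto: credit hours 15 + 5 + 4 + 9 = 33 ≤ 33, interest score 11 + 7 + 7 + 17 = 42.
Best is Compilers, HCI, Networks, and Crypto with total interest score 47.

47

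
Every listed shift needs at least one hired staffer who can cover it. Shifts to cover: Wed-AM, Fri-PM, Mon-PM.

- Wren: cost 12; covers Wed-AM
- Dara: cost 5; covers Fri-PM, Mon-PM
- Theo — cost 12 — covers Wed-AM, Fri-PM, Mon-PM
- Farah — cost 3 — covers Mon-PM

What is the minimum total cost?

This is an integer covering problem.
The greedy cost-per-new-shift heuristic would pick Dara and Wren for 17, but a cheaper cover exists.
Theo alone covers Wed-AM, Fri-PM, Mon-PM — every shift.
Total cost: 12.
No cover costs less than 12.

12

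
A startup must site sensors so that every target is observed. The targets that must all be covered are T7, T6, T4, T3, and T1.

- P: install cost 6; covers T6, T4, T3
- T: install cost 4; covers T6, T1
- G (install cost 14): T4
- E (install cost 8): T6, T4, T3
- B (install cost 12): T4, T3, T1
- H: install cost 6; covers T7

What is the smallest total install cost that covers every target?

This is an integer covering problem.
Choose P, T, and H: together they cover T7, T6, T4, T3, T1 — every target.
Total install cost: 6 + 4 + 6 = 16.
No cover costs less than 16.

16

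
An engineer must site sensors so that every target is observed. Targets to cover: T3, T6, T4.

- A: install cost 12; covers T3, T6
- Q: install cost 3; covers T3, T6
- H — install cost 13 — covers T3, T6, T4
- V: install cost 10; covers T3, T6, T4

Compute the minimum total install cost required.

This is an integer covering problem.
The greedy cost-per-new-target heuristic would pick Q and V for 13, but a cheaper cover exists.
V alone covers T3, T6, T4 — every target.
Total install cost: 10.
No cover costs less than 10.

10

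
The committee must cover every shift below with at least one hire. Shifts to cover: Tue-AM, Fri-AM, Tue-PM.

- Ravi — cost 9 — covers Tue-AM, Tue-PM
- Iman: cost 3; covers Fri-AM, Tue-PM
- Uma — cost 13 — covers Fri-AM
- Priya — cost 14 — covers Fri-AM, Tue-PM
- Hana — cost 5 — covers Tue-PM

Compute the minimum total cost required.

Choose Ravi and Iman: together they cover Tue-AM, Fri-AM, Tue-PM — every shift.
Total cost: 9 + 3 = 12.
No cover costs less than 12.

12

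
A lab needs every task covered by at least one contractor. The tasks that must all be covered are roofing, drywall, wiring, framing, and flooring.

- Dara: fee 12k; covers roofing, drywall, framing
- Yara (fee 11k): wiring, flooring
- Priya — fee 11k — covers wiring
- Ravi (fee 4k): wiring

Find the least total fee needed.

23

This is a weighted set-cover instance.
The greedy cost-per-new-task heuristic would pick Dara, Ravi, and Yara for 27, but a cheaper cover exists.
Choose Dara and Yara: together they cover roofing, drywall, wiring, framing, flooring — every task.
Total fee: 12 + 11 = 23.
No cover costs less than 23.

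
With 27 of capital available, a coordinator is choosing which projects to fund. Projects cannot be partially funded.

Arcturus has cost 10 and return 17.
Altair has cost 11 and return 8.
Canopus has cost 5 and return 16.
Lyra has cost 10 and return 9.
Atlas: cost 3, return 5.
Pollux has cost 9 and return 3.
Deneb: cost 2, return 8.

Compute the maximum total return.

Allowing fractional choices, the relaxed optimum would be about 52.3, but projects are indivisible.
Arcturus + Canopus + Atlas + Deneb: cost 10 + 5 + 3 + 2 = 20 ≤ 27, return 17 + 16 + 5 + 8 = 46.
Arcturus + Canopus + Pollux + Deneb: cost 10 + 5 + 9 + 2 = 26 ≤ 27, return 17 + 16 + 3 + 8 = 44.
Arcturus + Canopus + Lyra + Deneb: cost 10 + 5 + 10 + 2 = 27 ≤ 27, return 17 + 16 + 9 + 8 = 50.
Best is Arcturus, Canopus, Lyra, and Deneb with total return 50.

50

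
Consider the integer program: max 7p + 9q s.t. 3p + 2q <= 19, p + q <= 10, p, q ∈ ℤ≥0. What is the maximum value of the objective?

81

(p,q)=(0,9): 3·0+2·9=18≤19, 1·0+1·9=9≤10, objective 81.
(p,q)=(1,8): 3·1+2·8=19≤19, 1·1+1·8=9≤10, objective 79.
(p,q)=(0,8): 3·0+2·8=16≤19, 1·0+1·8=8≤10, objective 72.
The best lattice point is (0,9), giving 81.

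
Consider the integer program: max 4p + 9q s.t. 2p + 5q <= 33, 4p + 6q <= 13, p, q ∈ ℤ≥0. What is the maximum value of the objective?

18

The continuous relaxation peaks at (0, 2.17) with value 19.50; rounding to a feasible lattice point costs some objective.
(p,q)=(0,2): 2·0+5·2=10≤33, 4·0+6·2=12≤13, objective 18.
(p,q)=(1,1): 2·1+5·1=7≤33, 4·1+6·1=10≤13, objective 13.
(p,q)=(0,1): 2·0+5·1=5≤33, 4·0+6·1=6≤13, objective 9.
Maximum is 18 at (p,q)=(0,2).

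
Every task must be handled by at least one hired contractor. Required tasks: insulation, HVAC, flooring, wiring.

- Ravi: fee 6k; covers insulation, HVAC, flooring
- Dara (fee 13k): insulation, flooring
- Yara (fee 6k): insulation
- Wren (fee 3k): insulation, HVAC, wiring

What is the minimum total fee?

9

Choose Ravi and Wren: together they cover insulation, HVAC, flooring, wiring — every task.
Total fee: 6 + 3 = 9.
No cover costs less than 9.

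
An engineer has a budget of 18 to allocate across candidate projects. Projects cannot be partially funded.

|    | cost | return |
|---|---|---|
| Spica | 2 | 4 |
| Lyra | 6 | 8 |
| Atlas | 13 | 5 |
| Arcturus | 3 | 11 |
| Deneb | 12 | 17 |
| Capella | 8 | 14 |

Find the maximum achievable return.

Take Lyra, Arcturus, and Capella: cost 6 + 3 + 8 = 17 ≤ 18, return 8 + 11 + 14 = 33.
No other feasible combination does better.

33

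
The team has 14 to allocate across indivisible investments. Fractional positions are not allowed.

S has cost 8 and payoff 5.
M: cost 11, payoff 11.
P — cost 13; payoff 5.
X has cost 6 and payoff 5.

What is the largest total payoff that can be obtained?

11

Allowing fractional choices, the relaxed optimum would be about 13.5, but investments are indivisible.
M: cost 11 ≤ 14, payoff 11.
X: cost 6 ≤ 14, payoff 5.
S + X: cost 8 + 6 = 14 ≤ 14, payoff 5 + 5 = 10.
Best is M with total payoff 11.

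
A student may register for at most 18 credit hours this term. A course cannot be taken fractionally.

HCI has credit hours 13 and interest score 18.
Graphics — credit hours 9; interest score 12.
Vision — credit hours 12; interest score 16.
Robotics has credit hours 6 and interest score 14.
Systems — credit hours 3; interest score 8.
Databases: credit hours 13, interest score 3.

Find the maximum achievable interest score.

34

Allowing fractional choices, the relaxed optimum would be about 34.5, but courses are indivisible.
Graphics + Robotics + Systems: credit hours 9 + 6 + 3 = 18 ≤ 18, interest score 12 + 14 + 8 = 34.
Graphics + Robotics: credit hours 9 + 6 = 15 ≤ 18, interest score 12 + 14 = 26.
Vision + Robotics: credit hours 12 + 6 = 18 ≤ 18, interest score 16 + 14 = 30.
Best is Graphics, Robotics, and Systems with total interest score 34.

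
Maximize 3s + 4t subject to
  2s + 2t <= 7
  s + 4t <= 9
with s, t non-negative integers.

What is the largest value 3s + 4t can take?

11

The continuous relaxation peaks at (1.67, 1.83) with value 12.33; rounding to a feasible lattice point costs some objective.
(s,t)=(1,2): 2·1+2·2=6≤7, 1·1+4·2=9≤9, objective 11.
(s,t)=(2,1): 2·2+2·1=6≤7, 1·2+4·1=6≤9, objective 10.
(s,t)=(0,2): 2·0+2·2=4≤7, 1·0+4·2=8≤9, objective 8.
(s,t)=(1,1): 2·1+2·1=4≤7, 1·1+4·1=5≤9, objective 7.
No feasible integer point exceeds 11.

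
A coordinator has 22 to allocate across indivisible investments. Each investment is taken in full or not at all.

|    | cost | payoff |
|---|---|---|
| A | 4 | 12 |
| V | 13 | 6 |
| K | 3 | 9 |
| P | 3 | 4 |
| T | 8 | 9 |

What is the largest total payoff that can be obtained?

34

Allowing fractional choices, the relaxed optimum would be about 35.8, but investments are indivisible.
A + K + P + T: cost 4 + 3 + 3 + 8 = 18 ≤ 22, payoff 12 + 9 + 4 + 9 = 34.
A + V + K: cost 4 + 13 + 3 = 20 ≤ 22, payoff 12 + 6 + 9 = 27.
A + K + T: cost 4 + 3 + 8 = 15 ≤ 22, payoff 12 + 9 + 9 = 30.
Best is A, K, P, and T with total payoff 34.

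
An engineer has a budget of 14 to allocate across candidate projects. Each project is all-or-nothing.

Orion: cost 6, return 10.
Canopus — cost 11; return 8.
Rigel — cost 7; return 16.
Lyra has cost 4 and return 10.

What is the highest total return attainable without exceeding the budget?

26

Rigel + Lyra: cost 7 + 4 = 11 ≤ 14, return 16 + 10 = 26.
Orion + Rigel: cost 6 + 7 = 13 ≤ 14, return 10 + 16 = 26.
The maximum return is 26; one optimal choice is Rigel and Lyra.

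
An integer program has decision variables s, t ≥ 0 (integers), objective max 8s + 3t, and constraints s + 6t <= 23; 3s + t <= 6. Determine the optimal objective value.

17

(s,t)=(1,3): 1·1+6·3=19≤23, 3·1+1·3=6≤6, objective 17.
(s,t)=(1,2): 1·1+6·2=13≤23, 3·1+1·2=5≤6, objective 14.
(s,t)=(0,3): 1·0+6·3=18≤23, 3·0+1·3=3≤6, objective 9.
No feasible integer point exceeds 17.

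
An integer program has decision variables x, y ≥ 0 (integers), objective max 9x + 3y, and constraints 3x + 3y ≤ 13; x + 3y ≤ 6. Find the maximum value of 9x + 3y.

36

(x,y)=(4,0): 3·4+3·0=12≤13, 1·4+3·0=4≤6, objective 36.
(x,y)=(3,1): 3·3+3·1=12≤13, 1·3+3·1=6≤6, objective 30.
(x,y)=(3,0): 3·3+3·0=9≤13, 1·3+3·0=3≤6, objective 27.
Maximum is 36 at (x,y)=(4,0).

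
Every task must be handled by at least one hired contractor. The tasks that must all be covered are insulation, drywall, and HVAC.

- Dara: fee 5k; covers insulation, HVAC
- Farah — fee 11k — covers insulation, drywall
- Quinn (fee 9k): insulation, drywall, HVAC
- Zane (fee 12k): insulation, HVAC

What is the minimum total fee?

9

Quinn alone covers insulation, drywall, HVAC — every task.
Total fee: 9.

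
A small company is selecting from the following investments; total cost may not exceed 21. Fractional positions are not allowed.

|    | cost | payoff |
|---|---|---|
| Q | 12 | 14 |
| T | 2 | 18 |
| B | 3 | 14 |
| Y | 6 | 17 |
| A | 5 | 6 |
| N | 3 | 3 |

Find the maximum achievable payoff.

Treat it as a binary knapsack problem.
Allowing fractional choices, the relaxed optimum would be about 60.8, but investments are indivisible.
T + B + Y + N: cost 2 + 3 + 6 + 3 = 14 ≤ 21, payoff 18 + 14 + 17 + 3 = 52.
T + B + Y + A: cost 2 + 3 + 6 + 5 = 16 ≤ 21, payoff 18 + 14 + 17 + 6 = 55.
T + B + Y + A + N: cost 2 + 3 + 6 + 5 + 3 = 19 ≤ 21, payoff 18 + 14 + 17 + 6 + 3 = 58.
Best is T, B, Y, A, and N with total payoff 58.

58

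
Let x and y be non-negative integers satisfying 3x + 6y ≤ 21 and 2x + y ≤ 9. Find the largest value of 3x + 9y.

(x,y)=(1,3) is feasible, giving 30.
(x,y)=(0,3) is feasible, giving 27.
(x,y)=(2,2) is feasible, giving 24.
(x,y)=(1,2) is feasible, giving 21.
The best lattice point is (1,3), giving 30.

30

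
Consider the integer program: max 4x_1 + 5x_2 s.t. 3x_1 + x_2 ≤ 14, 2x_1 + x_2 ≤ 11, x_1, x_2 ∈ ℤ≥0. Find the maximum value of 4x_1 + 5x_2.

(x_1,x_2)=(0,11): 3·0+1·11=11≤14, 2·0+1·11=11≤11, objective 55.
(x_1,x_2)=(0,10): 3·0+1·10=10≤14, 2·0+1·10=10≤11, objective 50.
No feasible integer point exceeds 55.

55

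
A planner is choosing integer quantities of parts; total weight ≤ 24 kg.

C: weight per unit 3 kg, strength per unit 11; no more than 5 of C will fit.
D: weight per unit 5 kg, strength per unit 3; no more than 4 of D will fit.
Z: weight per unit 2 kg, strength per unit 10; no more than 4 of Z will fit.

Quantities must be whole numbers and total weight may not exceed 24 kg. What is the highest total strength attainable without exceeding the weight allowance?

95

Z has the best ratio (10/2); taking only Z gives at most 4×10 = 40 (stopped by the supply cap of 4).
Mixing does better — 5×C and 4×Z: weight 23 ≤ 24, strength 5·11 + 4·10 = 95.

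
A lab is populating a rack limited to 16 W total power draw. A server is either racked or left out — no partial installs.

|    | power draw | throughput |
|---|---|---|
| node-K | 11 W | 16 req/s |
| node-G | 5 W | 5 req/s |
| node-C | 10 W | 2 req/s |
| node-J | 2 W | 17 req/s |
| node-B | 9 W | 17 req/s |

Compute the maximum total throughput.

39

Treat it as a binary knapsack problem.
node-G + node-J + node-B: power draw 5 + 2 + 9 = 16 ≤ 16, throughput 5 + 17 + 17 = 39.
node-K + node-J: power draw 11 + 2 = 13 ≤ 16, throughput 16 + 17 = 33.
node-J + node-B: power draw 2 + 9 = 11 ≤ 16, throughput 17 + 17 = 34.
Best is node-G, node-J, and node-B with total throughput 39.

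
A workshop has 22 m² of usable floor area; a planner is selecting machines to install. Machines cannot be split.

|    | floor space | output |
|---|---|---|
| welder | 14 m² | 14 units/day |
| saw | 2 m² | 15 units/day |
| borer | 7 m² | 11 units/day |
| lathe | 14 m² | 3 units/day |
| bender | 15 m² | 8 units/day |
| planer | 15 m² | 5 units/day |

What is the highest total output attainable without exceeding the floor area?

29

Allowing fractional choices, the relaxed optimum would be about 39.0, but machines are indivisible.
saw + borer: floor space 2 + 7 = 9 ≤ 22, output 15 + 11 = 26.
welder + saw: floor space 14 + 2 = 16 ≤ 22, output 14 + 15 = 29.
Best is welder and saw with total output 29.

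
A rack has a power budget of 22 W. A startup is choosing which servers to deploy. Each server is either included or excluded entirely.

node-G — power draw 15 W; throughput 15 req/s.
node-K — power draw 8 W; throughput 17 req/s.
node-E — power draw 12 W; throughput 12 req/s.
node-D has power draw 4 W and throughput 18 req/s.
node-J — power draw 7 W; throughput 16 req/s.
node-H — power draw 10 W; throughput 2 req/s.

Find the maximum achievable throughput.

51

Allowing fractional choices, the relaxed optimum would be about 54.0, but servers are indivisible.
node-K + node-D + node-H: power draw 8 + 4 + 10 = 22 ≤ 22, throughput 17 + 18 + 2 = 37.
node-K + node-D + node-J: power draw 8 + 4 + 7 = 19 ≤ 22, throughput 17 + 18 + 16 = 51.
Best is node-K, node-D, and node-J with total throughput 51.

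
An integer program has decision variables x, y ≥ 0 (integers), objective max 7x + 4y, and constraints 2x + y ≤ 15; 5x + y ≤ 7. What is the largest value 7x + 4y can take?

28

(x,y)=(0,7) is feasible, giving 28.
(x,y)=(0,6) is feasible, giving 24.
The best lattice point is (0,7), giving 28.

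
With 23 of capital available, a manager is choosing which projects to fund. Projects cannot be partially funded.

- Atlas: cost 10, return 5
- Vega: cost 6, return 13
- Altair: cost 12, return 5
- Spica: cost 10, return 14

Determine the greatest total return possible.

Treat it as a binary knapsack problem.
Allowing fractional choices, the relaxed optimum would be about 30.5, but projects are indivisible.
Atlas + Spica: cost 10 + 10 = 20 ≤ 23, return 5 + 14 = 19.
Vega + Spica: cost 6 + 10 = 16 ≤ 23, return 13 + 14 = 27.
Best is Vega and Spica with total return 27.

27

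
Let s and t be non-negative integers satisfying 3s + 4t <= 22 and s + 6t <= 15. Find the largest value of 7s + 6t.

The continuous relaxation peaks at (7.33, 0) with value 51.33; rounding to a feasible lattice point costs some objective.
(s,t)=(7,0): 3·7+4·0=21≤22, 1·7+6·0=7≤15, objective 49.
(s,t)=(6,1): 3·6+4·1=22≤22, 1·6+6·1=12≤15, objective 48.
No feasible integer point exceeds 49.

49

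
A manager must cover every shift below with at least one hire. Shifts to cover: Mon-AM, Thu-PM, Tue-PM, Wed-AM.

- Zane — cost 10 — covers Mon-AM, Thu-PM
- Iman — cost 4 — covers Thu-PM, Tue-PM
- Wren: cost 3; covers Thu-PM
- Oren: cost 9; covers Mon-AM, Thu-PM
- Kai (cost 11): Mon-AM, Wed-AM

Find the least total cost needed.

Choose Iman and Kai: together they cover Mon-AM, Thu-PM, Tue-PM, Wed-AM — every shift.
Total cost: 4 + 11 = 15.
No cover costs less than 15.

15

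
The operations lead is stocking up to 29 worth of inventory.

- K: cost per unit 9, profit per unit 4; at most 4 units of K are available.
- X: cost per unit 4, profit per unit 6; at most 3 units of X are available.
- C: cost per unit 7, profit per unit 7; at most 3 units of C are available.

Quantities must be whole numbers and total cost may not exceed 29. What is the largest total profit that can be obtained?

Take 2×X and 3×C: cost 29 ≤ 29, profit 2·6 + 3·7 = 33.
No other integer combination yields more.

33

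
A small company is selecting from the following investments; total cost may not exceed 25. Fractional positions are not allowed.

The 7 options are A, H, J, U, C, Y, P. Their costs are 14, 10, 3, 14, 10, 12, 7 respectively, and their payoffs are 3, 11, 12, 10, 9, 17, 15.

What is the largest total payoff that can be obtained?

Allowing fractional choices, the relaxed optimum would be about 47.3, but investments are indivisible.
J + Y + P: cost 3 + 12 + 7 = 22 ≤ 25, payoff 12 + 17 + 15 = 44.
H + J + Y: cost 10 + 3 + 12 = 25 ≤ 25, payoff 11 + 12 + 17 = 40.
Best is J, Y, and P with total payoff 44.

44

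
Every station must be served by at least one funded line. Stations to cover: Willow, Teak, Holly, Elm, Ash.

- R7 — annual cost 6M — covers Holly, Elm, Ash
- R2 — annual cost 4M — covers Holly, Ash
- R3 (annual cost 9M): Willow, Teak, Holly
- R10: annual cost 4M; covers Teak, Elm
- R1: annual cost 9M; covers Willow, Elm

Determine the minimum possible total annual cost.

This is a weighted set-cover instance.
The greedy cost-per-new-station heuristic would pick R7, R10, and R3 for 19, but a cheaper cover exists.
Choose R7 and R3: together they cover Willow, Teak, Holly, Elm, Ash — every station.
Total annual cost: 6 + 9 = 15.
No cover costs less than 15.

15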